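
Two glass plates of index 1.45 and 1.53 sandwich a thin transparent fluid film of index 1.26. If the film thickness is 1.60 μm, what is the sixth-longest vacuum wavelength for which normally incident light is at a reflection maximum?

At the upper boundary (n = 1.45 to n = 1.26) the reflected ray undergoes no phase shift.
Bottom surface (1.26 → 1.53): reflection off a higher-index medium gives a half-wave phase shift.
Net: one phase inversion between the two reflected rays.
So the condition for constructive reflection is 2 n t = (m + ½) λ.
λ = 2 n t / (m + ½). The sixth-longest wavelength is m = 5: λ = 2 × 1.26 × 1600 / 5.50 = 733 nm.

733 nm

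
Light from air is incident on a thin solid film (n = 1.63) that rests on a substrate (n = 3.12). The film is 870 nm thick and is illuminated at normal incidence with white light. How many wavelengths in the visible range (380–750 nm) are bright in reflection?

4

Top surface (1.0 → 1.63): reflection off a higher-index medium gives a half-wave phase shift.
Bottom surface (1.63 → 3.12): reflection off a higher-index medium gives a half-wave phase shift.
The two reflections carry the same phase change, so no net offset.
For maximum reflection here: 2 n t = m λ.
λ = 2 n t / m = 2836 / m nm.
m=3: 945 nm (IR); m=4: 709 nm (visible); m=5: 567 nm (visible); m=6: 473 nm (visible); m=7: 405 nm (visible); m=8: 355 nm (UV).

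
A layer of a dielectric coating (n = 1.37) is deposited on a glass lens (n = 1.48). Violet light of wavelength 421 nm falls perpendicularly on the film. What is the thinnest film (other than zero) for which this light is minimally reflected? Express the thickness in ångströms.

Top surface (1.0 → 1.37): reflection off a higher-index medium gives a half-wave phase shift.
Ray reflecting at the bottom interface goes from n = 1.37 toward n = 1.48: a half-wave phase shift.
The two reflections carry the same phase change, so no net offset.
With no net inversion, destructive interference in reflection requires 2 n t = (m + ½) λ.
Minimum at m = 0: t = λ / (4 n) = 421 / (4 × 1.37) = 76.8 nm.

768 Å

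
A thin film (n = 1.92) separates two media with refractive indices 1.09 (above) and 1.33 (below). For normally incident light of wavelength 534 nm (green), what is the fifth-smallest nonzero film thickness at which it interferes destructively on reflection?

695 nm

Top surface (1.09 → 1.92): reflection off a higher-index medium gives a half-wave phase shift.
Bottom surface (1.92 → 1.33): reflection off a lower-index medium gives no phase shift.
Net: one phase inversion between the two reflected rays.
For minimum reflection here: 2 n t = m λ.
The fifth-smallest nonzero thickness corresponds to m = 5: t = m λ / (2 n) = 5.00 × 534 / (2 × 1.92) = 695 nm.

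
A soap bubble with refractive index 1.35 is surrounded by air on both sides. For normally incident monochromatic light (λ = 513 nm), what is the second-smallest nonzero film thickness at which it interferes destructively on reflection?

380 nm

Top surface (1.0 → 1.35): reflection off a higher-index medium gives a half-wave phase shift.
Bottom surface (1.35 → 1.0): reflection off a lower-index medium gives no phase shift.
Net: one phase inversion between the two reflected rays.
So the condition for destructive reflection is 2 n t = m λ.
The second-smallest nonzero thickness corresponds to m = 2: t = m λ / (2 n) = 2.00 × 513 / (2 × 1.35) = 380 nm.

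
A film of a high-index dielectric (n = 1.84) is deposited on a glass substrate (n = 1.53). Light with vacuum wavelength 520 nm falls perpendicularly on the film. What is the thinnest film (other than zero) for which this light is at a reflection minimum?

At the upper boundary (n = 1.0 to n = 1.84) the reflected ray undergoes a half-wave phase shift.
Ray reflecting at the bottom interface goes from n = 1.84 toward n = 1.53: no phase shift.
The two reflections differ by half a wavelength.
So the condition for destructive reflection is 2 n t = m λ.
Minimum nonzero at m = 1: t = λ / (2 n) = 520 / (2 × 1.84) = 141 nm.

141 nm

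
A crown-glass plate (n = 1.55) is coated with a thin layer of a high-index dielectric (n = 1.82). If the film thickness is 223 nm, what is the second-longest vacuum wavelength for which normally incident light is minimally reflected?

406 nm

Top surface (1.0 → 1.82): reflection off a higher-index medium gives a half-wave phase shift.
At the lower boundary (n = 1.82 to n = 1.55) the reflected ray undergoes no phase shift.
The two reflections differ by half a wavelength.
With one net inversion, destructive interference in reflection requires 2 n t = m λ.
λ = 2 n t / m. The second-longest wavelength is m = 2: λ = 2 × 1.82 × 223 / 2.00 = 406 nm.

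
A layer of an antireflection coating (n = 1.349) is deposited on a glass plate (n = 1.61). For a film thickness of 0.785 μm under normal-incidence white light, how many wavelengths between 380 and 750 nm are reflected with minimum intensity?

Ray reflecting at the top interface goes from n = 1.0 toward n = 1.349: a half-wave phase shift.
At the lower boundary (n = 1.349 to n = 1.61) the reflected ray undergoes a half-wave phase shift.
Zero or two π shifts → no net half-wave offset.
With no net inversion, destructive interference in reflection requires 2 n t = (m + ½) λ.
λ = 2 n t / (m + ½) = 2118 / (m + ½) nm.
m=2: 847 nm (IR); m=3: 605 nm (visible); m=4: 471 nm (visible); m=5: 385 nm (visible); m=6: 326 nm (UV).

3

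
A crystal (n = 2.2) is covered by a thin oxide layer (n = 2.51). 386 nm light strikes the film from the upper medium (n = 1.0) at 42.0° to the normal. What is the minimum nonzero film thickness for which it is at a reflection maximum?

Ray reflecting at the top interface goes from n = 1.0 toward n = 2.51: a half-wave phase shift.
Ray reflecting at the bottom interface goes from n = 2.51 toward n = 2.2: no phase shift.
Exactly one π shift → a net half-wave offset.
For maximum reflection here: 2 n t cos θ_r = (m + ½) λ.
Snell's law: 1.0 sin 42.0° = 2.51 sin θ_r → sin θ_r = 0.267, cos θ_r = 0.964.
Minimum at m = 0: t = λ / (4 n cos θ_r) = 386 / (4 × 2.51 × 0.964) = 39.9 nm.

39.9 nm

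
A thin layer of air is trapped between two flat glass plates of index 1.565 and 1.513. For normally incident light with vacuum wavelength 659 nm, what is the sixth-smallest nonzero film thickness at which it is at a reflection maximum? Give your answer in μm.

Top surface (1.565 → 1.0): reflection off a lower-index medium gives no phase shift.
At the lower boundary (n = 1.0 to n = 1.513) the reflected ray undergoes a half-wave phase shift.
Net: one phase inversion between the two reflected rays.
For bright reflection here: 2 n t = (m + ½) λ.
The sixth-smallest nonzero thickness corresponds to m = 5: t = (m + ½) λ / (2 n) = 5.50 × 659 / (2 × 1.0) = 1812 nm.

1.81 μm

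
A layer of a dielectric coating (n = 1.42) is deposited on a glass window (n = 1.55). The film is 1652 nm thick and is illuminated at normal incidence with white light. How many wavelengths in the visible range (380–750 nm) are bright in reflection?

At the upper boundary (n = 1.0 to n = 1.42) the reflected ray undergoes a half-wave phase shift.
Bottom surface (1.42 → 1.55): reflection off a higher-index medium gives a half-wave phase shift.
Net: no relative phase inversion (both shifts match).
For bright reflection here: 2 n t = m λ.
λ = 2 n t / m = 4692 / m nm.
m=6: 782 nm (IR); m=7: 670 nm (visible); m=8: 586 nm (visible); m=9: 521 nm (visible); m=10: 469 nm (visible); m=11: 427 nm (visible); m=12: 391 nm (visible); m=13: 361 nm (UV).

6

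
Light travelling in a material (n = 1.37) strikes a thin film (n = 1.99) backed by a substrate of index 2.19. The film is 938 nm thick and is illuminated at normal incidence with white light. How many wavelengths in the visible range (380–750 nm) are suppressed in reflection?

5

Top surface (1.37 → 1.99): reflection off a higher-index medium gives a half-wave phase shift.
At the lower boundary (n = 1.99 to n = 2.19) the reflected ray undergoes a half-wave phase shift.
Zero or two π shifts → no net half-wave offset.
So the condition for destructive reflection is 2 n t = (m + ½) λ.
λ = 2 n t / (m + ½) = 3733 / (m + ½) nm.
m=4: 830 nm (IR); m=5: 679 nm (visible); m=6: 574 nm (visible); m=7: 498 nm (visible); m=8: 439 nm (visible); m=9: 393 nm (visible); m=10: 356 nm (UV).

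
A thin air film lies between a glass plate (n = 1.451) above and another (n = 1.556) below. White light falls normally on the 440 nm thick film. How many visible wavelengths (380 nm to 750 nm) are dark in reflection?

Top surface (1.451 → 1.0): reflection off a lower-index medium gives no phase shift.
At the lower boundary (n = 1.0 to n = 1.556) the reflected ray undergoes a half-wave phase shift.
The two reflections differ by half a wavelength.
For weak reflection here: 2 n t = m λ.
λ = 2 n t / m = 880 / m nm.
m=1: 880 nm (IR); m=2: 440 nm (visible); m=3: 293 nm (UV).

1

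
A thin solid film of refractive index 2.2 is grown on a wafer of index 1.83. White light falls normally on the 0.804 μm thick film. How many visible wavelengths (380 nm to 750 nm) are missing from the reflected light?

5

Ray reflecting at the top interface goes from n = 1.0 toward n = 2.2: a half-wave phase shift.
At the lower boundary (n = 2.2 to n = 1.83) the reflected ray undergoes no phase shift.
Net: one phase inversion between the two reflected rays.
With one net inversion, destructive interference in reflection requires 2 n t = m λ.
λ = 2 n t / m = 3538 / m nm.
m=4: 884 nm (IR); m=5: 708 nm (visible); m=6: 590 nm (visible); m=7: 505 nm (visible); m=8: 442 nm (visible); m=9: 393 nm (visible); m=10: 354 nm (UV).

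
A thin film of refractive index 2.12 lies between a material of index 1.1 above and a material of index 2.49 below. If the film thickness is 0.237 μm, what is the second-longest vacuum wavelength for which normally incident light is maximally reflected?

Ray reflecting at the top interface goes from n = 1.1 toward n = 2.12: a half-wave phase shift.
Ray reflecting at the bottom interface goes from n = 2.12 toward n = 2.49: a half-wave phase shift.
Zero or two π shifts → no net half-wave offset.
For maximum reflection here: 2 n t = m λ.
λ = 2 n t / m. The second-longest wavelength is m = 2: λ = 2 × 2.12 × 237 / 2.00 = 502 nm.

502 nm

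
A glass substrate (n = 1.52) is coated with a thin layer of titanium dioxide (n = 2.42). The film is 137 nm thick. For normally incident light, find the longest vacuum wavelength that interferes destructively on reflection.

At the upper boundary (n = 1.0 to n = 2.42) the reflected ray undergoes a half-wave phase shift.
Ray reflecting at the bottom interface goes from n = 2.42 toward n = 1.52: no phase shift.
Exactly one π shift → a net half-wave offset.
So the condition for destructive reflection is 2 n t = m λ.
λ = 2 n t / m. The longest wavelength is m = 1: λ = 2 × 2.42 × 137 / 1.00 = 663 nm.

663 nm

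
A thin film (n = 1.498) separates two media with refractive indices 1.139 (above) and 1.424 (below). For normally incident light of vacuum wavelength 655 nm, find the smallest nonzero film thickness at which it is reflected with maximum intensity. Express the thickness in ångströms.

1093 Å

At the upper boundary (n = 1.139 to n = 1.498) the reflected ray undergoes a half-wave phase shift.
Ray reflecting at the bottom interface goes from n = 1.498 toward n = 1.424: no phase shift.
Net: one phase inversion between the two reflected rays.
So the condition for constructive reflection is 2 n t = (m + ½) λ.
Minimum at m = 0: t = λ / (4 n) = 655 / (4 × 1.498) = 109 nm.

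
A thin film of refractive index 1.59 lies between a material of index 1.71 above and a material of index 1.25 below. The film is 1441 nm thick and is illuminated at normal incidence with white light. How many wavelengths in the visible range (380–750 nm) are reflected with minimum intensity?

At the upper boundary (n = 1.71 to n = 1.59) the reflected ray undergoes no phase shift.
Bottom surface (1.59 → 1.25): reflection off a lower-index medium gives no phase shift.
Zero or two π shifts → no net half-wave offset.
For dark reflection here: 2 n t = (m + ½) λ.
λ = 2 n t / (m + ½) = 4582 / (m + ½) nm.
m=5: 833 nm (IR); m=6: 705 nm (visible); m=7: 611 nm (visible); m=8: 539 nm (visible); m=9: 482 nm (visible); m=10: 436 nm (visible); m=11: 398 nm (visible); m=12: 367 nm (UV).

6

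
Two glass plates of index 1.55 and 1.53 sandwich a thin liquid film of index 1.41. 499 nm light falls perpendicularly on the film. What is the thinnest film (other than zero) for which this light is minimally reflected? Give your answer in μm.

0.177 μm

Ray reflecting at the top interface goes from n = 1.55 toward n = 1.41: no phase shift.
Bottom surface (1.41 → 1.53): reflection off a higher-index medium gives a half-wave phase shift.
The two reflections differ by half a wavelength.
So the condition for destructive reflection is 2 n t = m λ.
Minimum nonzero at m = 1: t = λ / (2 n) = 499 / (2 × 1.41) = 177 nm.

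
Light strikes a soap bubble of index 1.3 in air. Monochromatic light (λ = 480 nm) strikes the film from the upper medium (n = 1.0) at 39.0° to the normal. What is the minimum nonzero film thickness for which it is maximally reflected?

105 nm

At the upper boundary (n = 1.0 to n = 1.3) the reflected ray undergoes a half-wave phase shift.
At the lower boundary (n = 1.3 to n = 1.0) the reflected ray undergoes no phase shift.
Exactly one π shift → a net half-wave offset.
For bright reflection here: 2 n t cos θ_r = (m + ½) λ.
Snell's law: 1.0 sin 39.0° = 1.3 sin θ_r → sin θ_r = 0.484, cos θ_r = 0.875.
Minimum at m = 0: t = λ / (4 n cos θ_r) = 480 / (4 × 1.3 × 0.875) = 105 nm.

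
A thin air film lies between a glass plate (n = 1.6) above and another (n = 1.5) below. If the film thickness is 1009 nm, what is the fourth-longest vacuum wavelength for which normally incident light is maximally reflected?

577 nm

Ray reflecting at the top interface goes from n = 1.6 toward n = 1.0: no phase shift.
Bottom surface (1.0 → 1.5): reflection off a higher-index medium gives a half-wave phase shift.
The two reflections differ by half a wavelength.
For bright reflection here: 2 n t = (m + ½) λ.
λ = 2 n t / (m + ½). The fourth-longest wavelength is m = 3: λ = 2 × 1.0 × 1009 / 3.50 = 577 nm.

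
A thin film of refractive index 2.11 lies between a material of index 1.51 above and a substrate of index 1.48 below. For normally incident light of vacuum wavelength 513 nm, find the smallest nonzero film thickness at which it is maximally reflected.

60.8 nm

Top surface (1.51 → 2.11): reflection off a higher-index medium gives a half-wave phase shift.
Ray reflecting at the bottom interface goes from n = 2.11 toward n = 1.48: no phase shift.
The two reflections differ by half a wavelength.
For bright reflection here: 2 n t = (m + ½) λ.
Minimum at m = 0: t = λ / (4 n) = 513 / (4 × 2.11) = 60.8 nm.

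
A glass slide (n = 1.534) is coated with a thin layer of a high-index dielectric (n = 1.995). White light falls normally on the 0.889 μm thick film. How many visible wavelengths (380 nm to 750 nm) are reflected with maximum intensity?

Top surface (1.0 → 1.995): reflection off a higher-index medium gives a half-wave phase shift.
Bottom surface (1.995 → 1.534): reflection off a lower-index medium gives no phase shift.
Net: one phase inversion between the two reflected rays.
For bright reflection here: 2 n t = (m + ½) λ.
λ = 2 n t / (m + ½) = 3547 / (m + ½) nm.
m=4: 788 nm (IR); m=5: 645 nm (visible); m=6: 546 nm (visible); m=7: 473 nm (visible); m=8: 417 nm (visible); m=9: 373 nm (UV).

4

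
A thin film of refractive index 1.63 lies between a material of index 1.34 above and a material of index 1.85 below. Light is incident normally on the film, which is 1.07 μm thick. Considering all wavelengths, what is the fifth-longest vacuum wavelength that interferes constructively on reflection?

698 nm

Ray reflecting at the top interface goes from n = 1.34 toward n = 1.63: a half-wave phase shift.
Bottom surface (1.63 → 1.85): reflection off a higher-index medium gives a half-wave phase shift.
Zero or two π shifts → no net half-wave offset.
With no net inversion, constructive interference in reflection requires 2 n t = m λ.
λ = 2 n t / m. The fifth-longest wavelength is m = 5: λ = 2 × 1.63 × 1070 / 5.00 = 698 nm.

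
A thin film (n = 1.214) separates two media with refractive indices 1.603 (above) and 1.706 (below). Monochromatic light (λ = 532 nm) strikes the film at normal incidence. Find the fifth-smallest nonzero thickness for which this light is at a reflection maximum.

At the upper boundary (n = 1.603 to n = 1.214) the reflected ray undergoes no phase shift.
Ray reflecting at the bottom interface goes from n = 1.214 toward n = 1.706: a half-wave phase shift.
Exactly one π shift → a net half-wave offset.
With one net inversion, constructive interference in reflection requires 2 n t = (m + ½) λ.
The fifth-smallest nonzero thickness corresponds to m = 4: t = (m + ½) λ / (2 n) = 4.50 × 532 / (2 × 1.214) = 986 nm.

986 nm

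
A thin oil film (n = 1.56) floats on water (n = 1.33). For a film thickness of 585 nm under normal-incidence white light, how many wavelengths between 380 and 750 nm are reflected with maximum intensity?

3

Top surface (1.0 → 1.56): reflection off a higher-index medium gives a half-wave phase shift.
At the lower boundary (n = 1.56 to n = 1.33) the reflected ray undergoes no phase shift.
The two reflections differ by half a wavelength.
For maximum reflection here: 2 n t = (m + ½) λ.
λ = 2 n t / (m + ½) = 1825 / (m + ½) nm.
m=1: 1217 nm (IR); m=2: 730 nm (visible); m=3: 521 nm (visible); m=4: 406 nm (visible); m=5: 332 nm (UV).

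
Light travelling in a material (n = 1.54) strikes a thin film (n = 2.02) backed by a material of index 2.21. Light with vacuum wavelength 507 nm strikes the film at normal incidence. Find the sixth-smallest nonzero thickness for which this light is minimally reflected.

690 nm

Top surface (1.54 → 2.02): reflection off a higher-index medium gives a half-wave phase shift.
Bottom surface (2.02 → 2.21): reflection off a higher-index medium gives a half-wave phase shift.
Net: no relative phase inversion (both shifts match).
With no net inversion, destructive interference in reflection requires 2 n t = (m + ½) λ.
The sixth-smallest nonzero thickness corresponds to m = 5: t = (m + ½) λ / (2 n) = 5.50 × 507 / (2 × 2.02) = 690 nm.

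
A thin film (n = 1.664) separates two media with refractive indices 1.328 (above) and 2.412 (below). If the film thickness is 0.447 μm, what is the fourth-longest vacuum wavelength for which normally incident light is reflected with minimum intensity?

425 nm

At the upper boundary (n = 1.328 to n = 1.664) the reflected ray undergoes a half-wave phase shift.
At the lower boundary (n = 1.664 to n = 2.412) the reflected ray undergoes a half-wave phase shift.
Net: no relative phase inversion (both shifts match).
So the condition for destructive reflection is 2 n t = (m + ½) λ.
λ = 2 n t / (m + ½). The fourth-longest wavelength is m = 3: λ = 2 × 1.664 × 447 / 3.50 = 425 nm.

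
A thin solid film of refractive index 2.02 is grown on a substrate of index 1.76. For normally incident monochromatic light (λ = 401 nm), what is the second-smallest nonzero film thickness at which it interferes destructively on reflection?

199 nm

Ray reflecting at the top interface goes from n = 1.0 toward n = 2.02: a half-wave phase shift.
Bottom surface (2.02 → 1.76): reflection off a lower-index medium gives no phase shift.
Exactly one π shift → a net half-wave offset.
With one net inversion, destructive interference in reflection requires 2 n t = m λ.
The second-smallest nonzero thickness corresponds to m = 2: t = m λ / (2 n) = 2.00 × 401 / (2 × 2.02) = 199 nm.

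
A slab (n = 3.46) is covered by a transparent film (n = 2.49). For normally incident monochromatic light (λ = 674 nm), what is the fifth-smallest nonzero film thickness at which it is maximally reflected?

At the upper boundary (n = 1.0 to n = 2.49) the reflected ray undergoes a half-wave phase shift.
Ray reflecting at the bottom interface goes from n = 2.49 toward n = 3.46: a half-wave phase shift.
The two reflections carry the same phase change, so no net offset.
For maximum reflection here: 2 n t = m λ.
The fifth-smallest nonzero thickness corresponds to m = 5: t = m λ / (2 n) = 5.00 × 674 / (2 × 2.49) = 677 nm.

677 nm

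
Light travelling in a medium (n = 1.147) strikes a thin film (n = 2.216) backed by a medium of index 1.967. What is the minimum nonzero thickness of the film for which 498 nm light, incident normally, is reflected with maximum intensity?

56.2 nm

Ray reflecting at the top interface goes from n = 1.147 toward n = 2.216: a half-wave phase shift.
Bottom surface (2.216 → 1.967): reflection off a lower-index medium gives no phase shift.
The two reflections differ by half a wavelength.
With one net inversion, constructive interference in reflection requires 2 n t = (m + ½) λ.
Minimum at m = 0: t = λ / (4 n) = 498 / (4 × 2.216) = 56.2 nm.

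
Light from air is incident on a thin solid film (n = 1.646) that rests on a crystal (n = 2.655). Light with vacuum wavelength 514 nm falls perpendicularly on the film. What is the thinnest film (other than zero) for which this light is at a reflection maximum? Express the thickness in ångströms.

1561 Å

Top surface (1.0 → 1.646): reflection off a higher-index medium gives a half-wave phase shift.
Bottom surface (1.646 → 2.655): reflection off a higher-index medium gives a half-wave phase shift.
Net: no relative phase inversion (both shifts match).
For bright reflection here: 2 n t = m λ.
Minimum nonzero at m = 1: t = λ / (2 n) = 514 / (2 × 1.646) = 156 nm.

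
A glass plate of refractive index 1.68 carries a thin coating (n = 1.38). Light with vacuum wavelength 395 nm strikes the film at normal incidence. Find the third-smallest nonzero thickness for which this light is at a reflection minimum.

358 nm

At the upper boundary (n = 1.0 to n = 1.38) the reflected ray undergoes a half-wave phase shift.
At the lower boundary (n = 1.38 to n = 1.68) the reflected ray undergoes a half-wave phase shift.
Net: no relative phase inversion (both shifts match).
With no net inversion, destructive interference in reflection requires 2 n t = (m + ½) λ.
The third-smallest nonzero thickness corresponds to m = 2: t = (m + ½) λ / (2 n) = 2.50 × 395 / (2 × 1.38) = 358 nm.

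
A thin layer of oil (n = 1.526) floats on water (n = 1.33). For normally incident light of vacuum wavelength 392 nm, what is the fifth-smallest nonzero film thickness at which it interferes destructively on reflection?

642 nm

At the upper boundary (n = 1.0 to n = 1.526) the reflected ray undergoes a half-wave phase shift.
Ray reflecting at the bottom interface goes from n = 1.526 toward n = 1.33: no phase shift.
Net: one phase inversion between the two reflected rays.
For dark reflection here: 2 n t = m λ.
The fifth-smallest nonzero thickness corresponds to m = 5: t = m λ / (2 n) = 5.00 × 392 / (2 × 1.526) = 642 nm.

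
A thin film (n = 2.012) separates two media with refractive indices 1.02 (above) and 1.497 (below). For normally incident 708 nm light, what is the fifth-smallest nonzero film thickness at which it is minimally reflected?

Ray reflecting at the top interface goes from n = 1.02 toward n = 2.012: a half-wave phase shift.
Ray reflecting at the bottom interface goes from n = 2.012 toward n = 1.497: no phase shift.
Net: one phase inversion between the two reflected rays.
With one net inversion, destructive interference in reflection requires 2 n t = m λ.
The fifth-smallest nonzero thickness corresponds to m = 5: t = m λ / (2 n) = 5.00 × 708 / (2 × 2.012) = 880 nm.

880 nm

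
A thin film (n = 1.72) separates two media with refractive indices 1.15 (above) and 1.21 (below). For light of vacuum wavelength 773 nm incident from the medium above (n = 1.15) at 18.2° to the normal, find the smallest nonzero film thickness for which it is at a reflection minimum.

230 nm

Ray reflecting at the top interface goes from n = 1.15 toward n = 1.72: a half-wave phase shift.
At the lower boundary (n = 1.72 to n = 1.21) the reflected ray undergoes no phase shift.
Exactly one π shift → a net half-wave offset.
For dark reflection here: 2 n t cos θ_r = m λ.
Snell's law: 1.15 sin 18.2° = 1.72 sin θ_r → sin θ_r = 0.209, cos θ_r = 0.978.
Minimum nonzero at m = 1: t = λ / (2 n cos θ_r) = 773 / (2 × 1.72 × 0.978) = 230 nm.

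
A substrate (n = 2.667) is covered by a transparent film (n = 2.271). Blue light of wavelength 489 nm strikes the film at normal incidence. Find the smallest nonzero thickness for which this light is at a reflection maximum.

Top surface (1.0 → 2.271): reflection off a higher-index medium gives a half-wave phase shift.
Ray reflecting at the bottom interface goes from n = 2.271 toward n = 2.667: a half-wave phase shift.
Net: no relative phase inversion (both shifts match).
For maximum reflection here: 2 n t = m λ.
The smallest nonzero thickness corresponds to m = 1: t = m λ / (2 n) = 1.00 × 489 / (2 × 2.271) = 108 nm.

108 nm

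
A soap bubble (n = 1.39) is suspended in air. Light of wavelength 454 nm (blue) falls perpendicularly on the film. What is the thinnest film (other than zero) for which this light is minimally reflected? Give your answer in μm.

0.163 μm

Top surface (1.0 → 1.39): reflection off a higher-index medium gives a half-wave phase shift.
At the lower boundary (n = 1.39 to n = 1.0) the reflected ray undergoes no phase shift.
Net: one phase inversion between the two reflected rays.
So the condition for destructive reflection is 2 n t = m λ.
Minimum nonzero at m = 1: t = λ / (2 n) = 454 / (2 × 1.39) = 163 nm.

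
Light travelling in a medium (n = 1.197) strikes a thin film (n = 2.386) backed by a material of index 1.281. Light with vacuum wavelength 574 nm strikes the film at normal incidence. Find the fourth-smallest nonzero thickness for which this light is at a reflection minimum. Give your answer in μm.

At the upper boundary (n = 1.197 to n = 2.386) the reflected ray undergoes a half-wave phase shift.
Ray reflecting at the bottom interface goes from n = 2.386 toward n = 1.281: no phase shift.
The two reflections differ by half a wavelength.
For dark reflection here: 2 n t = m λ.
The fourth-smallest nonzero thickness corresponds to m = 4: t = m λ / (2 n) = 4.00 × 574 / (2 × 2.386) = 481 nm.

0.481 μm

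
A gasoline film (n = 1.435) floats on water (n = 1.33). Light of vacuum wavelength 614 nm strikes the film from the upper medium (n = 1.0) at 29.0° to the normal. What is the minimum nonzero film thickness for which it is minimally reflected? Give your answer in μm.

Top surface (1.0 → 1.435): reflection off a higher-index medium gives a half-wave phase shift.
Bottom surface (1.435 → 1.33): reflection off a lower-index medium gives no phase shift.
The two reflections differ by half a wavelength.
With one net inversion, destructive interference in reflection requires 2 n t cos θ_r = m λ.
Snell's law: 1.0 sin 29.0° = 1.435 sin θ_r → sin θ_r = 0.338, cos θ_r = 0.941.
Minimum nonzero at m = 1: t = λ / (2 n cos θ_r) = 614 / (2 × 1.435 × 0.941) = 227 nm.

0.227 μm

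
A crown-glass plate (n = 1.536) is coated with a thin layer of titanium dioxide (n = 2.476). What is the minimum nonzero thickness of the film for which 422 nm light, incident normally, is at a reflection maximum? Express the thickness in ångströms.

Ray reflecting at the top interface goes from n = 1.0 toward n = 2.476: a half-wave phase shift.
Bottom surface (2.476 → 1.536): reflection off a lower-index medium gives no phase shift.
The two reflections differ by half a wavelength.
So the condition for constructive reflection is 2 n t = (m + ½) λ.
Minimum at m = 0: t = λ / (4 n) = 422 / (4 × 2.476) = 42.6 nm.

426 Å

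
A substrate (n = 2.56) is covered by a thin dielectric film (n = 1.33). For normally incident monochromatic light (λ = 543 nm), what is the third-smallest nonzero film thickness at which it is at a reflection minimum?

510 nm

At the upper boundary (n = 1.0 to n = 1.33) the reflected ray undergoes a half-wave phase shift.
Bottom surface (1.33 → 2.56): reflection off a higher-index medium gives a half-wave phase shift.
The two reflections carry the same phase change, so no net offset.
So the condition for destructive reflection is 2 n t = (m + ½) λ.
The third-smallest nonzero thickness corresponds to m = 2: t = (m + ½) λ / (2 n) = 2.50 × 543 / (2 × 1.33) = 510 nm.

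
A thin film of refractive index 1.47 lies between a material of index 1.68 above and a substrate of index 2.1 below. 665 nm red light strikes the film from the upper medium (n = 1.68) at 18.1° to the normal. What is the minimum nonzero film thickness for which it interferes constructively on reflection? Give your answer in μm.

Ray reflecting at the top interface goes from n = 1.68 toward n = 1.47: no phase shift.
At the lower boundary (n = 1.47 to n = 2.1) the reflected ray undergoes a half-wave phase shift.
Net: one phase inversion between the two reflected rays.
With one net inversion, constructive interference in reflection requires 2 n t cos θ_r = (m + ½) λ.
Snell's law: 1.68 sin 18.1° = 1.47 sin θ_r → sin θ_r = 0.355, cos θ_r = 0.935.
Minimum at m = 0: t = λ / (4 n cos θ_r) = 665 / (4 × 1.47 × 0.935) = 121 nm.

0.121 μm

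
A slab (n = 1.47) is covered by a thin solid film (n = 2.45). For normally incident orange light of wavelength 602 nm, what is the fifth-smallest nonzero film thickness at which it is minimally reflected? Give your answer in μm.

At the upper boundary (n = 1.0 to n = 2.45) the reflected ray undergoes a half-wave phase shift.
At the lower boundary (n = 2.45 to n = 1.47) the reflected ray undergoes no phase shift.
Exactly one π shift → a net half-wave offset.
So the condition for destructive reflection is 2 n t = m λ.
The fifth-smallest nonzero thickness corresponds to m = 5: t = m λ / (2 n) = 5.00 × 602 / (2 × 2.45) = 614 nm.

0.614 μm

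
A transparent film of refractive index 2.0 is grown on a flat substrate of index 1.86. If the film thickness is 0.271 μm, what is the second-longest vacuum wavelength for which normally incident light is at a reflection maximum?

723 nm

At the upper boundary (n = 1.0 to n = 2.0) the reflected ray undergoes a half-wave phase shift.
At the lower boundary (n = 2.0 to n = 1.86) the reflected ray undergoes no phase shift.
The two reflections differ by half a wavelength.
So the condition for constructive reflection is 2 n t = (m + ½) λ.
λ = 2 n t / (m + ½). The second-longest wavelength is m = 1: λ = 2 × 2.0 × 271 / 1.50 = 723 nm.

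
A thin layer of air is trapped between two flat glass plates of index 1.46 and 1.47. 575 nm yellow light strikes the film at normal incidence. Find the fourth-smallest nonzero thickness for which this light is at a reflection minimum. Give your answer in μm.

Ray reflecting at the top interface goes from n = 1.46 toward n = 1.0: no phase shift.
Bottom surface (1.0 → 1.47): reflection off a higher-index medium gives a half-wave phase shift.
Exactly one π shift → a net half-wave offset.
For minimum reflection here: 2 n t = m λ.
The fourth-smallest nonzero thickness corresponds to m = 4: t = m λ / (2 n) = 4.00 × 575 / (2 × 1.0) = 1150 nm.

1.15 μm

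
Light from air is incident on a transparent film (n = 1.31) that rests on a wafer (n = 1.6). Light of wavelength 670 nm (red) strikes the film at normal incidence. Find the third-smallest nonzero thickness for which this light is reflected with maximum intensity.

Top surface (1.0 → 1.31): reflection off a higher-index medium gives a half-wave phase shift.
Ray reflecting at the bottom interface goes from n = 1.31 toward n = 1.6: a half-wave phase shift.
The two reflections carry the same phase change, so no net offset.
For bright reflection here: 2 n t = m λ.
The third-smallest nonzero thickness corresponds to m = 3: t = m λ / (2 n) = 3.00 × 670 / (2 × 1.31) = 767 nm.

767 nm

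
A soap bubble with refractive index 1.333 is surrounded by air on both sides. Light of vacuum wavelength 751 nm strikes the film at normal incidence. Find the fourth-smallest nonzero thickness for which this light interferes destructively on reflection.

At the upper boundary (n = 1.0 to n = 1.333) the reflected ray undergoes a half-wave phase shift.
At the lower boundary (n = 1.333 to n = 1.0) the reflected ray undergoes no phase shift.
The two reflections differ by half a wavelength.
With one net inversion, destructive interference in reflection requires 2 n t = m λ.
The fourth-smallest nonzero thickness corresponds to m = 4: t = m λ / (2 n) = 4.00 × 751 / (2 × 1.333) = 1127 nm.

1127 nm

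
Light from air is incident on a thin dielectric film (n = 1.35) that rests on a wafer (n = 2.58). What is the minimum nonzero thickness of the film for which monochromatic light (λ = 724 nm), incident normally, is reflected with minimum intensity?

At the upper boundary (n = 1.0 to n = 1.35) the reflected ray undergoes a half-wave phase shift.
Bottom surface (1.35 → 2.58): reflection off a higher-index medium gives a half-wave phase shift.
Zero or two π shifts → no net half-wave offset.
With no net inversion, destructive interference in reflection requires 2 n t = (m + ½) λ.
Minimum at m = 0: t = λ / (4 n) = 724 / (4 × 1.35) = 134 nm.

134 nm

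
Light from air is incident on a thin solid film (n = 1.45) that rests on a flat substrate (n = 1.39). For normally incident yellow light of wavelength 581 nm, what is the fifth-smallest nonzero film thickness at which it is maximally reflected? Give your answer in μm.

0.902 μm

Top surface (1.0 → 1.45): reflection off a higher-index medium gives a half-wave phase shift.
Bottom surface (1.45 → 1.39): reflection off a lower-index medium gives no phase shift.
Net: one phase inversion between the two reflected rays.
For maximum reflection here: 2 n t = (m + ½) λ.
The fifth-smallest nonzero thickness corresponds to m = 4: t = (m + ½) λ / (2 n) = 4.50 × 581 / (2 × 1.45) = 902 nm.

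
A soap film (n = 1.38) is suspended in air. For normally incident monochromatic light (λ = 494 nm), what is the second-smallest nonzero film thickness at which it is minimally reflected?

At the upper boundary (n = 1.0 to n = 1.38) the reflected ray undergoes a half-wave phase shift.
Ray reflecting at the bottom interface goes from n = 1.38 toward n = 1.0: no phase shift.
Exactly one π shift → a net half-wave offset.
So the condition for destructive reflection is 2 n t = m λ.
The second-smallest nonzero thickness corresponds to m = 2: t = m λ / (2 n) = 2.00 × 494 / (2 × 1.38) = 358 nm.

358 nm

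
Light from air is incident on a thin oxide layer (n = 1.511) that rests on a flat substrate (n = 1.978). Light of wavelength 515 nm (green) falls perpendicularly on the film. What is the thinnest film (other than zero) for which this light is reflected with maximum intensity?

Ray reflecting at the top interface goes from n = 1.0 toward n = 1.511: a half-wave phase shift.
Ray reflecting at the bottom interface goes from n = 1.511 toward n = 1.978: a half-wave phase shift.
Net: no relative phase inversion (both shifts match).
For bright reflection here: 2 n t = m λ.
Minimum nonzero at m = 1: t = λ / (2 n) = 515 / (2 × 1.511) = 170 nm.

170 nm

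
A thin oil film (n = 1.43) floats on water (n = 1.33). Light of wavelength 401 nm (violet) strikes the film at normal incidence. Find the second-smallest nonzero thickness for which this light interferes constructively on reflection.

210 nm

Ray reflecting at the top interface goes from n = 1.0 toward n = 1.43: a half-wave phase shift.
At the lower boundary (n = 1.43 to n = 1.33) the reflected ray undergoes no phase shift.
Net: one phase inversion between the two reflected rays.
For strong reflection here: 2 n t = (m + ½) λ.
The second-smallest nonzero thickness corresponds to m = 1: t = (m + ½) λ / (2 n) = 1.50 × 401 / (2 × 1.43) = 210 nm.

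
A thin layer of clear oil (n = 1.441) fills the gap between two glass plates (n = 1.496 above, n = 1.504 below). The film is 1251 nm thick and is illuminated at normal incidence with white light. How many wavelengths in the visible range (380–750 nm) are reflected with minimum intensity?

5

At the upper boundary (n = 1.496 to n = 1.441) the reflected ray undergoes no phase shift.
Ray reflecting at the bottom interface goes from n = 1.441 toward n = 1.504: a half-wave phase shift.
The two reflections differ by half a wavelength.
So the condition for destructive reflection is 2 n t = m λ.
λ = 2 n t / m = 3605 / m nm.
m=4: 901 nm (IR); m=5: 721 nm (visible); m=6: 601 nm (visible); m=7: 515 nm (visible); m=8: 451 nm (visible); m=9: 401 nm (visible); m=10: 361 nm (UV).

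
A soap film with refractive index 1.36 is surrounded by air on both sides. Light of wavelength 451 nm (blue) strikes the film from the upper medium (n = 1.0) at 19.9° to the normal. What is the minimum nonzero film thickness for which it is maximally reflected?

85.6 nm

Top surface (1.0 → 1.36): reflection off a higher-index medium gives a half-wave phase shift.
At the lower boundary (n = 1.36 to n = 1.0) the reflected ray undergoes no phase shift.
Exactly one π shift → a net half-wave offset.
With one net inversion, constructive interference in reflection requires 2 n t cos θ_r = (m + ½) λ.
Snell's law: 1.0 sin 19.9° = 1.36 sin θ_r → sin θ_r = 0.250, cos θ_r = 0.968.
Minimum at m = 0: t = λ / (4 n cos θ_r) = 451 / (4 × 1.36 × 0.968) = 85.6 nm.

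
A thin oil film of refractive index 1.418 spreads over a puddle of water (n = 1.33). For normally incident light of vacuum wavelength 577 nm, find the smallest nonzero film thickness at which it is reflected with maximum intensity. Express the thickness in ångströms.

1017 Å

Ray reflecting at the top interface goes from n = 1.0 toward n = 1.418: a half-wave phase shift.
At the lower boundary (n = 1.418 to n = 1.33) the reflected ray undergoes no phase shift.
Net: one phase inversion between the two reflected rays.
So the condition for constructive reflection is 2 n t = (m + ½) λ.
Minimum at m = 0: t = λ / (4 n) = 577 / (4 × 1.418) = 102 nm.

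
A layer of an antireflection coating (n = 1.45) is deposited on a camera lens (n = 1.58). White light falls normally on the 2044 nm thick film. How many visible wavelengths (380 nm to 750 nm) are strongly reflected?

8

Top surface (1.0 → 1.45): reflection off a higher-index medium gives a half-wave phase shift.
Ray reflecting at the bottom interface goes from n = 1.45 toward n = 1.58: a half-wave phase shift.
Zero or two π shifts → no net half-wave offset.
So the condition for constructive reflection is 2 n t = m λ.
λ = 2 n t / m = 5928 / m nm.
m=7: 847 nm (IR); m=8: 741 nm (visible); m=9: 659 nm (visible); m=10: 593 nm (visible); m=11: 539 nm (visible); m=12: 494 nm (visible); m=13: 456 nm (visible); m=14: 423 nm (visible); m=15: 395 nm (visible); m=16: 370 nm (UV).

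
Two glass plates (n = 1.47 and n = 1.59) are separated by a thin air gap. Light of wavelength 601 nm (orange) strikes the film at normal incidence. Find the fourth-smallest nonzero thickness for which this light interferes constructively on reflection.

At the upper boundary (n = 1.47 to n = 1.0) the reflected ray undergoes no phase shift.
Bottom surface (1.0 → 1.59): reflection off a higher-index medium gives a half-wave phase shift.
Net: one phase inversion between the two reflected rays.
For bright reflection here: 2 n t = (m + ½) λ.
The fourth-smallest nonzero thickness corresponds to m = 3: t = (m + ½) λ / (2 n) = 3.50 × 601 / (2 × 1.0) = 1052 nm.

1052 nm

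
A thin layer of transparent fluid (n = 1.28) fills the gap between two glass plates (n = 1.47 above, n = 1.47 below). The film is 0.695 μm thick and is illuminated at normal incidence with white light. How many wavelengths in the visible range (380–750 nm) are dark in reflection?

At the upper boundary (n = 1.47 to n = 1.28) the reflected ray undergoes no phase shift.
Bottom surface (1.28 → 1.47): reflection off a higher-index medium gives a half-wave phase shift.
The two reflections differ by half a wavelength.
For weak reflection here: 2 n t = m λ.
λ = 2 n t / m = 1779 / m nm.
m=2: 890 nm (IR); m=3: 593 nm (visible); m=4: 445 nm (visible); m=5: 356 nm (UV).

2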